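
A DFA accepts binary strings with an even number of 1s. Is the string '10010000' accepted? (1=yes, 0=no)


DFA has 2 states: q_even (start, accept=yes) and q_odd
Processing string '10010000' character by character:
  Position 0: read '1', 1-count=1 -> q_odd
  Position 1: read '0', 1-count=1 -> q_odd (no change)
  Position 2: read '0', 1-count=1 -> q_odd (no change)
  Position 3: read '1', 1-count=2 -> q_even
  Position 4: read '0', 1-count=2 -> q_even (no change)
  Position 5: read '0', 1-count=2 -> q_even (no change)
  Position 6: read '0', 1-count=2 -> q_even (no change)
  Position 7: read '0', 1-count=2 -> q_even (no change)
Final state: q_even, total 1s = 2 (even); the DFA requires an even count -> accept

1


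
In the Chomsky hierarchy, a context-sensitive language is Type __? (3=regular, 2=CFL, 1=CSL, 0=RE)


Chomsky hierarchy levels:
  Type 3: Regular (DFA/NFA/regex)
  Type 2: Context-free (PDA)
  Type 1: Context-sensitive
  Type 0: Recursively enumerable (TM)
'context-sensitive' corresponds to Type 1

1


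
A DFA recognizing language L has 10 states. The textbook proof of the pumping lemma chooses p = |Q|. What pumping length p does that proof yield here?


Pumping lemma for regular languages (standard proof):
Take p = |Q|, the number of DFA states.
Any string of length >= |Q| passes through |Q|+1 states while reading its first |Q| symbols,
so by pigeonhole some state repeats, giving the loop that can be pumped.
Here |Q| = 10
Therefore the proof uses p = 10

10


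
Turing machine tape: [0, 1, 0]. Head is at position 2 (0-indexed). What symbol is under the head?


Tape: [0, 1, 0]
Positions: 0 1 2
Values:    0 1 0
Head at position 2
tape[2] = 0

0


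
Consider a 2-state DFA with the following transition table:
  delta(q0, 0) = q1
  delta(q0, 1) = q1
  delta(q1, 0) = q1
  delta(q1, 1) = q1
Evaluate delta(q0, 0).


Looking up transition function:
delta(q0, 0) in the table
Row: q0, Column: 0
Result: q1

q1


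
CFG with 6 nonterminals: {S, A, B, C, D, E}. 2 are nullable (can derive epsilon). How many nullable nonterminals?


Nonterminals: {S, A, B, C, D, E}
A nonterminal is nullable if it can derive epsilon
Counting nullable nonterminals: 2
Total nullable = 2

2


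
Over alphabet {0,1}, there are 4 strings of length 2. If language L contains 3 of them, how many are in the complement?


Alphabet: {0,1}
String length: 2
Total strings of length 2 = 2^2 = 4
Strings in L = 3
Complement = total - |L|
= 4 - 3
= 1

1


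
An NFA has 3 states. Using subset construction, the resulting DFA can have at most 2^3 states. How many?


NFA has 3 states
Subset construction: each DFA state = subset of NFA states
Maximum subsets = 2^3
2^3 = 8

8


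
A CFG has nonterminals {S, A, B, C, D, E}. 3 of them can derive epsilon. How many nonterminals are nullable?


Nonterminals: {S, A, B, C, D, E}
A nonterminal is nullable if it can derive epsilon
Counting nullable nonterminals: 3
Total nullable = 3

3


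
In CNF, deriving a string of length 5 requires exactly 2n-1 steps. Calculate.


Chomsky Normal Form derivation:
String length n = 5
Each step either:
  - Splits a nonterminal into two (n-1 such steps)
  - Converts a nonterminal to terminal (n such steps)
Total = (n-1) + n = 2n - 1
= 2(5) - 1
= 10 - 1
= 9

9


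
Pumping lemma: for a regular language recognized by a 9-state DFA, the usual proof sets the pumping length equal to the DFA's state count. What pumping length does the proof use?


Pumping lemma for regular languages (standard proof):
Take p = |Q|, the number of DFA states.
Any string of length >= |Q| passes through |Q|+1 states while reading its first |Q| symbols,
so by pigeonhole some state repeats, giving the loop that can be pumped.
Here |Q| = 9
Therefore the proof uses p = 9

9


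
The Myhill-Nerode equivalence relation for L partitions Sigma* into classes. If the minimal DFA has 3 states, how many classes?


Myhill-Nerode theorem:
Number of equivalence classes = number of states in minimal DFA
Minimal DFA states = 3
Therefore equivalence classes = 3

3


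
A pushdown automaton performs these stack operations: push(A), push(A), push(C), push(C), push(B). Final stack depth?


Tracing stack operations:
  push(A) -> stack = [A], depth=1
  push(A) -> stack = [A,A], depth=2
  push(C) -> stack = [A,A,C], depth=3
  push(C) -> stack = [A,A,C,C], depth=4
  push(B) -> stack = [A,A,C,C,B], depth=5
Final depth = 5

5


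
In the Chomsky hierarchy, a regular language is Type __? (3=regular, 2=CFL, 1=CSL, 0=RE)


Chomsky hierarchy levels:
  Type 3: Regular (DFA/NFA/regex)
  Type 2: Context-free (PDA)
  Type 1: Context-sensitive
  Type 0: Recursively enumerable (TM)
'regular' corresponds to Type 3

3


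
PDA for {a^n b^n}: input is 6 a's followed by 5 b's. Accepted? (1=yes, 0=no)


Language requires equal numbers of a's and b's
PDA pushes for each 'a', pops for each 'b'
Number of a's = 6
Number of b's = 5
6 != 5 -> Reject

0


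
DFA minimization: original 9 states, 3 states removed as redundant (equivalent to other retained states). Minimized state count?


Original DFA: 9 states
Redundant states removed: 3
Minimized states = original - removed
= 9 - 3
= 6

6


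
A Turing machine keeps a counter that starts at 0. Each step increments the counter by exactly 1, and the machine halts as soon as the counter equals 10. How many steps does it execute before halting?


Counter starts at 0. Counting sequence:
  Step 1: counter = 1
  Step 2: counter = 2
  Step 3: counter = 3
  Step 4: counter = 4
  Step 5: counter = 5
  Step 6: counter = 6
  ...
  Step 10: counter = 10
Counter reached 10 -> halt
Total steps = 10

10


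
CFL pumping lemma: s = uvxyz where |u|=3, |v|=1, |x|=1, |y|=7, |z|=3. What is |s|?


|s| = |u| + |v| + |x| + |y| + |z|
= 3 + 1 + 1 + 7 + 3
= 4 + 1 + 10
= 5 + 10
= 15

15


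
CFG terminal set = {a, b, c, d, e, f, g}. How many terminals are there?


Terminal symbols: a, b, c, d, e, f, g
Counting each: a (#1), b (#2), c (#3), d (#4), e (#5), f (#6), g (#7)
Total = 7

7


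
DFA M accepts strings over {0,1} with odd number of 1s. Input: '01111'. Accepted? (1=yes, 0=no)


DFA has 2 states: q_even (start, accept=no) and q_odd
Processing string '01111' character by character:
  Position 0: read '0', 1-count=0 -> q_even (no change)
  Position 1: read '1', 1-count=1 -> q_odd
  Position 2: read '1', 1-count=2 -> q_even
  Position 3: read '1', 1-count=3 -> q_odd
  Position 4: read '1', 1-count=4 -> q_even
Final state: q_even, total 1s = 4 (even); the DFA requires an odd count -> reject

0


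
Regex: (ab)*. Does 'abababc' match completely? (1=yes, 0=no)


Pattern: (ab)*
String: 'abababc'
Pattern requires: zero or more repetitions of 'ab'
Length 7 is odd -> cannot be (ab)* -> no match
Result: 0

0


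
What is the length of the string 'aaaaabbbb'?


String: 'aaaaabbbb'
Counting characters:
  'a' appears 5 time(s)
  'b' appears 4 time(s)
Total length = 5 + 4 = 9

9


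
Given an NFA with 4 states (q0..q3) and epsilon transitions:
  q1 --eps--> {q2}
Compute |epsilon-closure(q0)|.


Starting from q0
Initialize closure = {q0}
q0 has no outgoing epsilon transitions -> nothing to add
Final closure: {q0}
Size = 1

1


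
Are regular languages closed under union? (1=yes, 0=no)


Regular languages are closed under:
- Union (DFA product construction)
- Intersection (DFA product construction)
- Complement (swap accept/reject states)
- Concatenation (NFA construction)
- Kleene star (NFA construction)
union is in this list
Therefore: closed

1


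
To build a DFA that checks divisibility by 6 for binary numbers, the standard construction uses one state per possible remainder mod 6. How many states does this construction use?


Divisibility by 6 is tracked via the remainder mod 6: 0, 1, ..., 5
The construction assigns one state to each remainder
Number of remainders = 6

6


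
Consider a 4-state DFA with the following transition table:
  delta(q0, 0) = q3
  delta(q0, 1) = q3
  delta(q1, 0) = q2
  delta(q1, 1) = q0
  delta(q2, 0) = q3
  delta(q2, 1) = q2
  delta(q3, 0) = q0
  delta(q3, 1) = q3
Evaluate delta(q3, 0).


Looking up transition function:
delta(q3, 0) in the table
Row: q3, Column: 0
Result: q0

q0


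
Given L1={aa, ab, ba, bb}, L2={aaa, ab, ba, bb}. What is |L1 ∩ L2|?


L1 = {aa, ab, ba, bb}
L2 = {aaa, ab, ba, bb}
Checking each string in L1 against L2:
  'aa': in L2? No
  'ab': in L2? Yes
  'ba': in L2? Yes
  'bb': in L2? Yes
Intersection = {ab, ba, bb}
|L1 ∩ L2| = 3

3


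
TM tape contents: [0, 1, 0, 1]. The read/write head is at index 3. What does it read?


Tape: [0, 1, 0, 1]
Positions: 0 1 2 3
Values:    0 1 0 1
Head at position 3
tape[3] = 1

1


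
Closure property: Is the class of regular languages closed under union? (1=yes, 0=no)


Regular languages are closed under all standard operations:
- Union: Yes (product construction)
- Intersection: Yes (product construction)
- Complement: Yes (swap accept/reject)
- Concatenation: Yes (NFA construction)
Operation: union -> Closed

1


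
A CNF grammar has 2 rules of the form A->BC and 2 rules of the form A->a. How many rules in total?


CNF allows two rule forms:
  A -> BC (binary): 2 rules
  A -> a (terminal): 2 rules
Total = 2 + 2 = 4

4


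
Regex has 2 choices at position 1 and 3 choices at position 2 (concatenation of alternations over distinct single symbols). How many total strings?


First group: 2 alternatives
Second group: 3 alternatives
Concatenation: each choice from group 1 pairs with each from group 2
Total = 2 x 3 = 6

6


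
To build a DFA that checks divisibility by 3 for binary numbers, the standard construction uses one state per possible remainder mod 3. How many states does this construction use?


Divisibility by 3 is tracked via the remainder mod 3: 0, 1, ..., 2
The construction assigns one state to each remainder
Number of remainders = 3

3


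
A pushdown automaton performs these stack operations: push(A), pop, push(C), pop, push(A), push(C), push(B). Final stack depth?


Tracing stack operations:
  push(A) -> stack = [A], depth=1
  pop -> removed A, stack = [], depth=0
  push(C) -> stack = [C], depth=1
  pop -> removed C, stack = [], depth=0
  push(A) -> stack = [A], depth=1
  push(C) -> stack = [A,C], depth=2
  push(B) -> stack = [A,C,B], depth=3
Final depth = 3

3


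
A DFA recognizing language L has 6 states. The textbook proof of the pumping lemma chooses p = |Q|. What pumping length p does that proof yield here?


Pumping lemma for regular languages (standard proof):
Take p = |Q|, the number of DFA states.
Any string of length >= |Q| passes through |Q|+1 states while reading its first |Q| symbols,
so by pigeonhole some state repeats, giving the loop that can be pumped.
Here |Q| = 6
Therefore the proof uses p = 6

6


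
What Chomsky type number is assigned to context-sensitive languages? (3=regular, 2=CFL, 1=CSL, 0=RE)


Chomsky hierarchy levels:
  Type 3: Regular (DFA/NFA/regex)
  Type 2: Context-free (PDA)
  Type 1: Context-sensitive
  Type 0: Recursively enumerable (TM)
'context-sensitive' corresponds to Type 1

1


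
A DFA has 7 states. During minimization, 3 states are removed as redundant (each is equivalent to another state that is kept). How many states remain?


Original DFA: 7 states
Redundant states removed: 3
Minimized states = original - removed
= 7 - 3
= 4

4


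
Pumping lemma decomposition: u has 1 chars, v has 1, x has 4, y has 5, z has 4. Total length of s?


|s| = |u| + |v| + |x| + |y| + |z|
= 1 + 1 + 4 + 5 + 4
= 2 + 4 + 9
= 6 + 9
= 15

15


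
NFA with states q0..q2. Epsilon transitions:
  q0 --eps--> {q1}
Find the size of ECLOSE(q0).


Starting from q0
Initialize closure = {q0}
Follow epsilon from q0 -> add q1
Final closure: {q0, q1}
Size = 2

2


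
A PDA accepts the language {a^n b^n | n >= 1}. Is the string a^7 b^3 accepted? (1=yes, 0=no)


Language requires equal numbers of a's and b's
PDA pushes for each 'a', pops for each 'b'
Number of a's = 7
Number of b's = 3
7 != 3 -> Reject

0


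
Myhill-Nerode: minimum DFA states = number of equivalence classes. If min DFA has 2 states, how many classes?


Myhill-Nerode theorem:
Number of equivalence classes = number of states in minimal DFA
Minimal DFA states = 2
Therefore equivalence classes = 2

2


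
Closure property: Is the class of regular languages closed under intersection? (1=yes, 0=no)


Regular languages are closed under all standard operations:
- Union: Yes (product construction)
- Intersection: Yes (product construction)
- Complement: Yes (swap accept/reject)
- Concatenation: Yes (NFA construction)
Operation: intersection -> Closed

1


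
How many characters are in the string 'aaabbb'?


String: 'aaabbb'
Counting characters:
  'a' appears 3 time(s)
  'b' appears 3 time(s)
Total length = 3 + 3 = 6

6


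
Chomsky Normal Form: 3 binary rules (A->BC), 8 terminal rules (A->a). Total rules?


CNF allows two rule forms:
  A -> BC (binary): 3 rules
  A -> a (terminal): 8 rules
Total = 3 + 8 = 11

11


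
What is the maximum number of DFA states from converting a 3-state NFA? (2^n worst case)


NFA has 3 states
Subset construction: each DFA state = subset of NFA states
Maximum subsets = 2^3
2^3 = 8

8


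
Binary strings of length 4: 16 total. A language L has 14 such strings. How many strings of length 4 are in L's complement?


Alphabet: {0,1}
String length: 4
Total strings of length 4 = 2^4 = 16
Strings in L = 14
Complement = total - |L|
= 16 - 14
= 2

2


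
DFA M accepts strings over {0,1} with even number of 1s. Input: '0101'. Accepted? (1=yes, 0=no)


DFA has 2 states: q_even (start, accept=yes) and q_odd
Processing string '0101' character by character:
  Position 0: read '0', 1-count=0 -> q_even (no change)
  Position 1: read '1', 1-count=1 -> q_odd
  Position 2: read '0', 1-count=1 -> q_odd (no change)
  Position 3: read '1', 1-count=2 -> q_even
Final state: q_even, total 1s = 2 (even); the DFA requires an even count -> accept

1


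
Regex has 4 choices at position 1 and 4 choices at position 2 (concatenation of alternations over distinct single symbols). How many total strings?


First group: 4 alternatives
Second group: 4 alternatives
Concatenation: each choice from group 1 pairs with each from group 2
Total = 4 x 4 = 16

16


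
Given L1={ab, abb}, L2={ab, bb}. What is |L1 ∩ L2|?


L1 = {ab, abb}
L2 = {ab, bb}
Checking each string in L1 against L2:
  'ab': in L2? Yes
  'abb': in L2? No
Intersection = {ab}
|L1 ∩ L2| = 1

1


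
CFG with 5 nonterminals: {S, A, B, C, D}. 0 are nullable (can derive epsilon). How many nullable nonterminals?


Nonterminals: {S, A, B, C, D}
A nonterminal is nullable if it can derive epsilon
Counting nullable nonterminals: 0
Total nullable = 0

0


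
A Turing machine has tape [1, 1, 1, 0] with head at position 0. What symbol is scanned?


Tape: [1, 1, 1, 0]
Positions: 0 1 2 3
Values:    1 1 1 0
Head at position 0
tape[0] = 1

1


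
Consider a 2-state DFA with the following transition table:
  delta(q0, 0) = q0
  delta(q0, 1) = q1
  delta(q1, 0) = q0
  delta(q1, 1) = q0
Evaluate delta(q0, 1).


Looking up transition function:
delta(q0, 1) in the table
Row: q0, Column: 1
Result: q1

q1


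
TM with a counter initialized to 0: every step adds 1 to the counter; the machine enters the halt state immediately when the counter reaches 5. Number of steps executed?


Counter starts at 0. Counting sequence:
  Step 1: counter = 1
  Step 2: counter = 2
  Step 3: counter = 3
  Step 4: counter = 4
  Step 5: counter = 5
Counter reached 5 -> halt
Total steps = 5

5


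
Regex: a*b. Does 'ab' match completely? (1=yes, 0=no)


Pattern: a*b
String: 'ab'
Pattern requires: zero or more 'a's followed by exactly one 'b'
Found 1 leading 'a's
Remaining: 'b'
Remaining is exactly 'b' -> match
Result: 1

1


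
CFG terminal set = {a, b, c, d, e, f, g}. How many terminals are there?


Terminal symbols: a, b, c, d, e, f, g
Counting each: a (#1), b (#2), c (#3), d (#4), e (#5), f (#6), g (#7)
Total = 7

7


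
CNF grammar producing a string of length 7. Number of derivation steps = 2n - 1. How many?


Chomsky Normal Form derivation:
String length n = 7
Each step either:
  - Splits a nonterminal into two (n-1 such steps)
  - Converts a nonterminal to terminal (n such steps)
Total = (n-1) + n = 2n - 1
= 2(7) - 1
= 14 - 1
= 13

13


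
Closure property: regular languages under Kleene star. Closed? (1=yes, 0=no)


Regular languages are closed under:
- Union (DFA product construction)
- Intersection (DFA product construction)
- Complement (swap accept/reject states)
- Concatenation (NFA construction)
- Kleene star (NFA construction)
Kleene star is in this list
Therefore: closed

1


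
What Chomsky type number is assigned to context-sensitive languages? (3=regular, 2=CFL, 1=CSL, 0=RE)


Chomsky hierarchy levels:
  Type 3: Regular (DFA/NFA/regex)
  Type 2: Context-free (PDA)
  Type 1: Context-sensitive
  Type 0: Recursively enumerable (TM)
'context-sensitive' corresponds to Type 1

1


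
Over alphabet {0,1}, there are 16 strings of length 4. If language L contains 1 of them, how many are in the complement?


Alphabet: {0,1}
String length: 4
Total strings of length 4 = 2^4 = 16
Strings in L = 1
Complement = total - |L|
= 16 - 1
= 15

15


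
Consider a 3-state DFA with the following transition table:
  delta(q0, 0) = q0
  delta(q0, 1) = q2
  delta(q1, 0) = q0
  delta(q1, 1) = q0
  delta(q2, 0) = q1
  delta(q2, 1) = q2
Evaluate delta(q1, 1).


Looking up transition function:
delta(q1, 1) in the table
Row: q1, Column: 1
Result: q0

q0


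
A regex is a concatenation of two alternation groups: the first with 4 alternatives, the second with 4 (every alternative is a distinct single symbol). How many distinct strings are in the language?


First group: 4 alternatives
Second group: 4 alternatives
Concatenation: each choice from group 1 pairs with each from group 2
Total = 4 x 4 = 16

16


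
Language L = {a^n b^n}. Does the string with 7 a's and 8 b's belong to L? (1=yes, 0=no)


Language requires equal numbers of a's and b's
PDA pushes for each 'a', pops for each 'b'
Number of a's = 7
Number of b's = 8
7 != 8 -> Reject

0


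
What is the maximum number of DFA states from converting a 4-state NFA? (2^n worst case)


NFA has 4 states
Subset construction: each DFA state = subset of NFA states
Maximum subsets = 2^4
2^4 = 16

16


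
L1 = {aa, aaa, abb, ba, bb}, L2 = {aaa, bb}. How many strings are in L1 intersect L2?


L1 = {aa, aaa, abb, ba, bb}
L2 = {aaa, bb}
Checking each string in L1 against L2:
  'aa': in L2? No
  'aaa': in L2? Yes
  'abb': in L2? No
  'ba': in L2? No
  'bb': in L2? Yes
Intersection = {aaa, bb}
|L1 ∩ L2| = 2

2


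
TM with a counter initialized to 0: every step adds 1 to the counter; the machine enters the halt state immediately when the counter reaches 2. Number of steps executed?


Counter starts at 0. Counting sequence:
  Step 1: counter = 1
  Step 2: counter = 2
Counter reached 2 -> halt
Total steps = 2

2


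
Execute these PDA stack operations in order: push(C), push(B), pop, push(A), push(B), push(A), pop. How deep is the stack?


Tracing stack operations:
  push(C) -> stack = [C], depth=1
  push(B) -> stack = [C,B], depth=2
  pop -> removed B, stack = [C], depth=1
  push(A) -> stack = [C,A], depth=2
  push(B) -> stack = [C,A,B], depth=3
  push(A) -> stack = [C,A,B,A], depth=4
  pop -> removed A, stack = [C,A,B], depth=3
Final depth = 3

3


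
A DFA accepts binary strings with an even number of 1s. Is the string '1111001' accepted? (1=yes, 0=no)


DFA has 2 states: q_even (start, accept=yes) and q_odd
Processing string '1111001' character by character:
  Position 0: read '1', 1-count=1 -> q_odd
  Position 1: read '1', 1-count=2 -> q_even
  Position 2: read '1', 1-count=3 -> q_odd
  Position 3: read '1', 1-count=4 -> q_even
  Position 4: read '0', 1-count=4 -> q_even (no change)
  Position 5: read '0', 1-count=4 -> q_even (no change)
  Position 6: read '1', 1-count=5 -> q_odd
Final state: q_odd, total 1s = 5 (odd); the DFA requires an even count -> reject

0


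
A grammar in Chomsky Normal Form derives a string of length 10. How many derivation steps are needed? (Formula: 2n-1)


Chomsky Normal Form derivation:
String length n = 10
Each step either:
  - Splits a nonterminal into two (n-1 such steps)
  - Converts a nonterminal to terminal (n such steps)
Total = (n-1) + n = 2n - 1
= 2(10) - 1
= 20 - 1
= 19

19


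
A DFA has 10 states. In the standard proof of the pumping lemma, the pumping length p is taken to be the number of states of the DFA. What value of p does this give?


Pumping lemma for regular languages (standard proof):
Take p = |Q|, the number of DFA states.
Any string of length >= |Q| passes through |Q|+1 states while reading its first |Q| symbols,
so by pigeonhole some state repeats, giving the loop that can be pumped.
Here |Q| = 10
Therefore the proof uses p = 10

10


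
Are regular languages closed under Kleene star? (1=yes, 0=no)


Regular languages are closed under:
- Union (DFA product construction)
- Intersection (DFA product construction)
- Complement (swap accept/reject states)
- Concatenation (NFA construction)
- Kleene star (NFA construction)
Kleene star is in this list
Therefore: closed

1


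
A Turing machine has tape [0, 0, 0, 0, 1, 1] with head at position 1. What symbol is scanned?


Tape: [0, 0, 0, 0, 1, 1]
Positions: 0 1 2 3 4 5
Values:    0 0 0 0 1 1
Head at position 1
tape[1] = 0

0


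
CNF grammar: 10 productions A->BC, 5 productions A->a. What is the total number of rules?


CNF allows two rule forms:
  A -> BC (binary): 10 rules
  A -> a (terminal): 5 rules
Total = 10 + 5 = 15

15


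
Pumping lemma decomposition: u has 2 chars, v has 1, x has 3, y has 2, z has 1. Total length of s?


|s| = |u| + |v| + |x| + |y| + |z|
= 2 + 1 + 3 + 2 + 1
= 3 + 3 + 3
= 6 + 3
= 9

9


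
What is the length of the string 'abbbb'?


String: 'abbbb'
Counting characters:
  'a' appears 1 time(s)
  'b' appears 4 time(s)
Total length = 1 + 4 = 5

5


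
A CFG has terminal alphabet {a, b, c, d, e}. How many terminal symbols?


Terminal symbols: a, b, c, d, e
Counting each: a (#1), b (#2), c (#3), d (#4), e (#5)
Total = 5

5


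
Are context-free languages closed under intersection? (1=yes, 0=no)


CFL closure properties:
  Closed under: union, concatenation, Kleene star
  NOT closed under: intersection, complement
Operation 'intersection' is in not-closed list -> No (not closed)

0


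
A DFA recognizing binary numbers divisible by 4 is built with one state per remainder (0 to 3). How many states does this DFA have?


Divisibility by 4 is tracked via the remainder mod 4: 0, 1, ..., 3
The construction assigns one state to each remainder
Number of remainders = 4

4


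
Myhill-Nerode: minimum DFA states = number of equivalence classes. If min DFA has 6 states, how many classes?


Myhill-Nerode theorem:
Number of equivalence classes = number of states in minimal DFA
Minimal DFA states = 6
Therefore equivalence classes = 6

6


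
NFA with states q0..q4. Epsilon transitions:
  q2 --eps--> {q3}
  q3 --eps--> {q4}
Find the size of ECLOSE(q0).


Starting from q0
Initialize closure = {q0}
q0 has no outgoing epsilon transitions -> nothing to add
Final closure: {q0}
Size = 1

1


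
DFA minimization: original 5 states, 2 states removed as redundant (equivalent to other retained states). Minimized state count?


Original DFA: 5 states
Redundant states removed: 2
Minimized states = original - removed
= 5 - 2
= 3

3


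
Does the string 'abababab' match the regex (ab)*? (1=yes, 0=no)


Pattern: (ab)*
String: 'abababab'
Pattern requires: zero or more repetitions of 'ab'
Pairs: ['ab', 'ab', 'ab', 'ab']
All pairs are 'ab'? Yes
Result: 1

1


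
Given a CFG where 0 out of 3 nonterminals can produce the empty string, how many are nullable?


Nonterminals: {S, A, B}
A nonterminal is nullable if it can derive epsilon
Counting nullable nonterminals: 0
Total nullable = 0

0


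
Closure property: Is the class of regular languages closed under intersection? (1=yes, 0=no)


Regular languages are closed under all standard operations:
- Union: Yes (product construction)
- Intersection: Yes (product construction)
- Complement: Yes (swap accept/reject)
- Concatenation: Yes (NFA construction)
Operation: intersection -> Closed

1


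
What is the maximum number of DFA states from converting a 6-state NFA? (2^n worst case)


NFA has 6 states
Subset construction: each DFA state = subset of NFA states
Maximum subsets = 2^6
2^6 = 64

64


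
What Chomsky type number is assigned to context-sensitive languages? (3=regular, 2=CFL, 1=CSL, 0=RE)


Chomsky hierarchy levels:
  Type 3: Regular (DFA/NFA/regex)
  Type 2: Context-free (PDA)
  Type 1: Context-sensitive
  Type 0: Recursively enumerable (TM)
'context-sensitive' corresponds to Type 1

1


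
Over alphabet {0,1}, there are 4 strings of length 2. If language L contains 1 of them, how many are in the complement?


Alphabet: {0,1}
String length: 2
Total strings of length 2 = 2^2 = 4
Strings in L = 1
Complement = total - |L|
= 4 - 1
= 3

3


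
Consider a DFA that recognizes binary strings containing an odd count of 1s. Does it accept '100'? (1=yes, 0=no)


DFA has 2 states: q_even (start, accept=no) and q_odd
Processing string '100' character by character:
  Position 0: read '1', 1-count=1 -> q_odd
  Position 1: read '0', 1-count=1 -> q_odd (no change)
  Position 2: read '0', 1-count=1 -> q_odd (no change)
Final state: q_odd, total 1s = 1 (odd); the DFA requires an odd count -> accept

1


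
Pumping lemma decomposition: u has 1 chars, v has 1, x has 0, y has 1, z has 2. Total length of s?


|s| = |u| + |v| + |x| + |y| + |z|
= 1 + 1 + 0 + 1 + 2
= 2 + 0 + 3
= 2 + 3
= 5

5


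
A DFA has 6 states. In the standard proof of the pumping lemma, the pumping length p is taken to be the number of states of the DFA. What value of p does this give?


Pumping lemma for regular languages (standard proof):
Take p = |Q|, the number of DFA states.
Any string of length >= |Q| passes through |Q|+1 states while reading its first |Q| symbols,
so by pigeonhole some state repeats, giving the loop that can be pumped.
Here |Q| = 6
Therefore the proof uses p = 6

6


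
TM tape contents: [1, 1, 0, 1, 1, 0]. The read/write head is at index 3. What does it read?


Tape: [1, 1, 0, 1, 1, 0]
Positions: 0 1 2 3 4 5
Values:    1 1 0 1 1 0
Head at position 3
tape[3] = 1

1


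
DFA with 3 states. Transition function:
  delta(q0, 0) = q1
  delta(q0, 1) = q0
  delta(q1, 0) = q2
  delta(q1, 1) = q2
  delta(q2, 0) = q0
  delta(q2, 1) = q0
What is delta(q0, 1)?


Looking up transition function:
delta(q0, 1) in the table
Row: q0, Column: 1
Result: q0

q0


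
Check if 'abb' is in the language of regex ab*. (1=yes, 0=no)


Pattern: ab*
String: 'abb'
Pattern requires: exactly one 'a' followed by zero or more 'b's
First char is 'a' -> OK
Rest 'bb': all b's? Yes
Result: 1

1


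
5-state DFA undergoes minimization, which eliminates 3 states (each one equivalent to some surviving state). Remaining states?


Original DFA: 5 states
Redundant states removed: 3
Minimized states = original - removed
= 5 - 3
= 2

2


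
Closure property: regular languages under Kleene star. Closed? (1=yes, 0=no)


Regular languages are closed under:
- Union (DFA product construction)
- Intersection (DFA product construction)
- Complement (swap accept/reject states)
- Concatenation (NFA construction)
- Kleene star (NFA construction)
Kleene star is in this list
Therefore: closed

1


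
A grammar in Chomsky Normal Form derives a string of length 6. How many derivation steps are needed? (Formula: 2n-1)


Chomsky Normal Form derivation:
String length n = 6
Each step either:
  - Splits a nonterminal into two (n-1 such steps)
  - Converts a nonterminal to terminal (n such steps)
Total = (n-1) + n = 2n - 1
= 2(6) - 1
= 12 - 1
= 11

11


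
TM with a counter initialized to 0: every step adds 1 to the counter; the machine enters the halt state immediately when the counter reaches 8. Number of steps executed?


Counter starts at 0. Counting sequence:
  Step 1: counter = 1
  Step 2: counter = 2
  Step 3: counter = 3
  Step 4: counter = 4
  Step 5: counter = 5
  Step 6: counter = 6
  Step 7: counter = 7
  Step 8: counter = 8
Counter reached 8 -> halt
Total steps = 8

8


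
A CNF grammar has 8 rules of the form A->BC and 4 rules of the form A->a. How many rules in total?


CNF allows two rule forms:
  A -> BC (binary): 8 rules
  A -> a (terminal): 4 rules
Total = 8 + 4 = 12

12


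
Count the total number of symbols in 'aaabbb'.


String: 'aaabbb'
Counting characters:
  'a' appears 3 time(s)
  'b' appears 3 time(s)
Total length = 3 + 3 = 6

6


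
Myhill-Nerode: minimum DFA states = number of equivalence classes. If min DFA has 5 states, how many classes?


Myhill-Nerode theorem:
Number of equivalence classes = number of states in minimal DFA
Minimal DFA states = 5
Therefore equivalence classes = 5

5


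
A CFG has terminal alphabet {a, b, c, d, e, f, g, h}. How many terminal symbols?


Terminal symbols: a, b, c, d, e, f, g, h
Counting each: a (#1), b (#2), c (#3), d (#4), e (#5), f (#6), g (#7), h (#8)
Total = 8

8


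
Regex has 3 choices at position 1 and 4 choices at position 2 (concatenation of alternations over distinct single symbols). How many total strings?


First group: 3 alternatives
Second group: 4 alternatives
Concatenation: each choice from group 1 pairs with each from group 2
Total = 3 x 4 = 12

12


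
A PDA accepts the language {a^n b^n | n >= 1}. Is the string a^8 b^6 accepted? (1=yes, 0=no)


Language requires equal numbers of a's and b's
PDA pushes for each 'a', pops for each 'b'
Number of a's = 8
Number of b's = 6
8 != 6 -> Reject

0


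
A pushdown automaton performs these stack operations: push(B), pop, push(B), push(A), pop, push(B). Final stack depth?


Tracing stack operations:
  push(B) -> stack = [B], depth=1
  pop -> removed B, stack = [], depth=0
  push(B) -> stack = [B], depth=1
  push(A) -> stack = [B,A], depth=2
  pop -> removed A, stack = [B], depth=1
  push(B) -> stack = [B,B], depth=2
Final depth = 2

2


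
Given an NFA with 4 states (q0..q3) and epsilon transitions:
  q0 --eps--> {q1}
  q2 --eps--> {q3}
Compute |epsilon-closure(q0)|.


Starting from q0
Initialize closure = {q0}
Follow epsilon from q0 -> add q1
Final closure: {q0, q1}
Size = 2

2


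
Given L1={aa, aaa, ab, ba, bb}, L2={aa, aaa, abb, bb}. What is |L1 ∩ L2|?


L1 = {aa, aaa, ab, ba, bb}
L2 = {aa, aaa, abb, bb}
Checking each string in L1 against L2:
  'aa': in L2? Yes
  'aaa': in L2? Yes
  'ab': in L2? No
  'ba': in L2? No
  'bb': in L2? Yes
Intersection = {aa, aaa, bb}
|L1 ∩ L2| = 3

3


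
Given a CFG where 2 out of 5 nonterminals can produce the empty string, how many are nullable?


Nonterminals: {S, A, B, C, D}
A nonterminal is nullable if it can derive epsilon
Counting nullable nonterminals: 2
Total nullable = 2

2


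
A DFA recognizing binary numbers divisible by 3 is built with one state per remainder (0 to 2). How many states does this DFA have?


Divisibility by 3 is tracked via the remainder mod 3: 0, 1, ..., 2
The construction assigns one state to each remainder
Number of remainders = 3

3


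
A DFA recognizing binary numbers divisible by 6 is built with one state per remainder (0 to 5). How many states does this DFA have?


Divisibility by 6 is tracked via the remainder mod 6: 0, 1, ..., 5
The construction assigns one state to each remainder
Number of remainders = 6

6


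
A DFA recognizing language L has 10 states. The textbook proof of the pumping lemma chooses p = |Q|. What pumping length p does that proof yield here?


Pumping lemma for regular languages (standard proof):
Take p = |Q|, the number of DFA states.
Any string of length >= |Q| passes through |Q|+1 states while reading its first |Q| symbols,
so by pigeonhole some state repeats, giving the loop that can be pumped.
Here |Q| = 10
Therefore the proof uses p = 10

10


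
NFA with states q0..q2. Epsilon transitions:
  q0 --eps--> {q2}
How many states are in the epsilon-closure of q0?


Starting from q0
Initialize closure = {q0}
Follow epsilon from q0 -> add q2
Final closure: {q0, q2}
Size = 2

2


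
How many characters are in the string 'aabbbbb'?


String: 'aabbbbb'
Counting characters:
  'a' appears 2 time(s)
  'b' appears 5 time(s)
Total length = 2 + 5 = 7

7


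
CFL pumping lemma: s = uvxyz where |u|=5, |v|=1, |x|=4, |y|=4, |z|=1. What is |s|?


|s| = |u| + |v| + |x| + |y| + |z|
= 5 + 1 + 4 + 4 + 1
= 6 + 4 + 5
= 10 + 5
= 15

15


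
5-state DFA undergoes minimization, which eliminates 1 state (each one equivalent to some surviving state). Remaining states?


Original DFA: 5 states
Redundant states removed: 1
Minimized states = original - removed
= 5 - 1
= 4

4


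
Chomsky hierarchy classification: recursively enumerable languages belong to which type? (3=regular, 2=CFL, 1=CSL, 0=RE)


Chomsky hierarchy levels:
  Type 3: Regular (DFA/NFA/regex)
  Type 2: Context-free (PDA)
  Type 1: Context-sensitive
  Type 0: Recursively enumerable (TM)
'recursively enumerable' corresponds to Type 0

0


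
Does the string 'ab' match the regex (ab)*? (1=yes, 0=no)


Pattern: (ab)*
String: 'ab'
Pattern requires: zero or more repetitions of 'ab'
Pairs: ['ab']
All pairs are 'ab'? Yes
Result: 1

1


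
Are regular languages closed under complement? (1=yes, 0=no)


Regular languages are closed under all standard operations:
- Union: Yes (product construction)
- Intersection: Yes (product construction)
- Complement: Yes (swap accept/reject)
- Concatenation: Yes (NFA construction)
Operation: complement -> Closed

1


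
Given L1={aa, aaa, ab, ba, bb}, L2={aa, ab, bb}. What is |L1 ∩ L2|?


L1 = {aa, aaa, ab, ba, bb}
L2 = {aa, ab, bb}
Checking each string in L1 against L2:
  'aa': in L2? Yes
  'aaa': in L2? No
  'ab': in L2? Yes
  'ba': in L2? No
  'bb': in L2? Yes
Intersection = {aa, ab, bb}
|L1 ∩ L2| = 3

3


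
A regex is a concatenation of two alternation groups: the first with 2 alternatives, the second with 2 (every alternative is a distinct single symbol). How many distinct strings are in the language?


First group: 2 alternatives
Second group: 2 alternatives
Concatenation: each choice from group 1 pairs with each from group 2
Total = 2 x 2 = 4

4


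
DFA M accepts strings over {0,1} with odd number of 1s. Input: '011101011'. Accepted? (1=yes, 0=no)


DFA has 2 states: q_even (start, accept=no) and q_odd
Processing string '011101011' character by character:
  Position 0: read '0', 1-count=0 -> q_even (no change)
  Position 1: read '1', 1-count=1 -> q_odd
  Position 2: read '1', 1-count=2 -> q_even
  Position 3: read '1', 1-count=3 -> q_odd
  Position 4: read '0', 1-count=3 -> q_odd (no change)
  Position 5: read '1', 1-count=4 -> q_even
  Position 6: read '0', 1-count=4 -> q_even (no change)
  Position 7: read '1', 1-count=5 -> q_odd
  Position 8: read '1', 1-count=6 -> q_even
Final state: q_even, total 1s = 6 (even); the DFA requires an odd count -> reject

0


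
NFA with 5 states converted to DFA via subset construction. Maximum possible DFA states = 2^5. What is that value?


NFA has 5 states
Subset construction: each DFA state = subset of NFA states
Maximum subsets = 2^5
2^5 = 32

32


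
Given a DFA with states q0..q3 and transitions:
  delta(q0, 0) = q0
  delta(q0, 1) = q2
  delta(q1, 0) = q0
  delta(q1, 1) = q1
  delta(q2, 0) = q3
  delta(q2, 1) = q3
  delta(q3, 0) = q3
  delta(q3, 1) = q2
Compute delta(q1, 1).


Looking up transition function:
delta(q1, 1) in the table
Row: q1, Column: 1
Result: q1

q1


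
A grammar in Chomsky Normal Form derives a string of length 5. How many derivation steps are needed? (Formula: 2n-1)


Chomsky Normal Form derivation:
String length n = 5
Each step either:
  - Splits a nonterminal into two (n-1 such steps)
  - Converts a nonterminal to terminal (n such steps)
Total = (n-1) + n = 2n - 1
= 2(5) - 1
= 10 - 1
= 9

9


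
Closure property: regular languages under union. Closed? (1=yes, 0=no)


Regular languages are closed under:
- Union (DFA product construction)
- Intersection (DFA product construction)
- Complement (swap accept/reject states)
- Concatenation (NFA construction)
- Kleene star (NFA construction)
union is in this list
Therefore: closed

1


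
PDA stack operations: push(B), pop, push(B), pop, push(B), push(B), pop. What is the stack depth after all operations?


Tracing stack operations:
  push(B) -> stack = [B], depth=1
  pop -> removed B, stack = [], depth=0
  push(B) -> stack = [B], depth=1
  pop -> removed B, stack = [], depth=0
  push(B) -> stack = [B], depth=1
  push(B) -> stack = [B,B], depth=2
  pop -> removed B, stack = [B], depth=1
Final depth = 1

1


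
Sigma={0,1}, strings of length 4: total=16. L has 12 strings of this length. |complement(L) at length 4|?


Alphabet: {0,1}
String length: 4
Total strings of length 4 = 2^4 = 16
Strings in L = 12
Complement = total - |L|
= 16 - 12
= 4

4


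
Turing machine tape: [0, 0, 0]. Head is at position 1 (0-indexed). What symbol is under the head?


Tape: [0, 0, 0]
Positions: 0 1 2
Values:    0 0 0
Head at position 1
tape[1] = 0

0


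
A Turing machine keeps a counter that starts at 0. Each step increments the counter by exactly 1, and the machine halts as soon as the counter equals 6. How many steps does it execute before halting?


Counter starts at 0. Counting sequence:
  Step 1: counter = 1
  Step 2: counter = 2
  Step 3: counter = 3
  Step 4: counter = 4
  Step 5: counter = 5
  Step 6: counter = 6
Counter reached 6 -> halt
Total steps = 6

6


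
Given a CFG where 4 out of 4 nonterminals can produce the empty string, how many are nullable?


Nonterminals: {S, A, B, C}
A nonterminal is nullable if it can derive epsilon
Counting nullable nonterminals: 4
Total nullable = 4

4


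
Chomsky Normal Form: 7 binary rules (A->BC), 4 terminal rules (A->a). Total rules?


CNF allows two rule forms:
  A -> BC (binary): 7 rules
  A -> a (terminal): 4 rules
Total = 7 + 4 = 11

11


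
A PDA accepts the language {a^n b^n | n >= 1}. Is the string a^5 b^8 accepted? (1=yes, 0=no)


Language requires equal numbers of a's and b's
PDA pushes for each 'a', pops for each 'b'
Number of a's = 5
Number of b's = 8
5 != 8 -> Reject

0


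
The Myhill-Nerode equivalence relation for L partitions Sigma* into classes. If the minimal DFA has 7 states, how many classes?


Myhill-Nerode theorem:
Number of equivalence classes = number of states in minimal DFA
Minimal DFA states = 7
Therefore equivalence classes = 7

7


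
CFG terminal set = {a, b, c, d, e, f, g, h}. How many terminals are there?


Terminal symbols: a, b, c, d, e, f, g, h
Counting each: a (#1), b (#2), c (#3), d (#4), e (#5), f (#6), g (#7), h (#8)
Total = 8

8


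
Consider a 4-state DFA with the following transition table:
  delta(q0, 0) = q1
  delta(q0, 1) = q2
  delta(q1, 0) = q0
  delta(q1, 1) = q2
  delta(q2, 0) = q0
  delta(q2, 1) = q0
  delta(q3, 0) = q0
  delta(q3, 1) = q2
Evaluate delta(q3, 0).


Looking up transition function:
delta(q3, 0) in the table
Row: q3, Column: 0
Result: q0

q0


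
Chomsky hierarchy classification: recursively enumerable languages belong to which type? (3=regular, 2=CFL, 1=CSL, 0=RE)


Chomsky hierarchy levels:
  Type 3: Regular (DFA/NFA/regex)
  Type 2: Context-free (PDA)
  Type 1: Context-sensitive
  Type 0: Recursively enumerable (TM)
'recursively enumerable' corresponds to Type 0

0
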